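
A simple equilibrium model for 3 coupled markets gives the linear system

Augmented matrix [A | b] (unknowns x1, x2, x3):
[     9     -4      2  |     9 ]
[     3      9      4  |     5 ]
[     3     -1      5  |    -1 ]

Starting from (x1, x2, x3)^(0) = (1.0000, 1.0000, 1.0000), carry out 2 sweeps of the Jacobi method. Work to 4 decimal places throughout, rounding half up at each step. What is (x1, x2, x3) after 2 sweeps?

Iteration 1:
  x1 = (9 - (-4)·1.0000 - (2)·1.0000) / (9) = 1.2222
  x2 = (5 - (3)·1.0000 - (4)·1.0000) / (9) = -0.2222
  x3 = (-1 - (3)·1.0000 - (-1)·1.0000) / (5) = -0.6000
Iteration 2:
  x1 = (9 - (-4)·-0.2222 - (2)·-0.6000) / (9) = 1.0346
  x2 = (5 - (3)·1.2222 - (4)·-0.6000) / (9) = 0.4148
  x3 = (-1 - (3)·1.2222 - (-1)·-0.2222) / (5) = -0.9778

(1.0346, 0.4148, -0.9778)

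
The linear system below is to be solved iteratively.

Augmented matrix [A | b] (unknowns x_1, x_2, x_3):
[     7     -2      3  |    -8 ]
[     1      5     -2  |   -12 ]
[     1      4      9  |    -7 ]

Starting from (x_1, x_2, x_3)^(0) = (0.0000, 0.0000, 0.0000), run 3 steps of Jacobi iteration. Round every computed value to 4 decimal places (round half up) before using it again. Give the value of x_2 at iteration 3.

Iteration 1:
  x_1 = (-8 - (-2)·0.0000 - (3)·0.0000) / (7) = -1.1429
  x_2 = (-12 - (1)·0.0000 - (-2)·0.0000) / (5) = -2.4000
  x_3 = (-7 - (1)·0.0000 - (4)·0.0000) / (9) = -0.7778
Iteration 2:
  x_1 = (-8 - (-2)·-2.4000 - (3)·-0.7778) / (7) = -1.4952
  x_2 = (-12 - (1)·-1.1429 - (-2)·-0.7778) / (5) = -2.4825
  x_3 = (-7 - (1)·-1.1429 - (4)·-2.4000) / (9) = 0.4159
Iteration 3:
  x_1 = (-8 - (-2)·-2.4825 - (3)·0.4159) / (7) = -2.0304
  x_2 = (-12 - (1)·-1.4952 - (-2)·0.4159) / (5) = -1.9346
  x_3 = (-7 - (1)·-1.4952 - (4)·-2.4825) / (9) = 0.4917

-1.9346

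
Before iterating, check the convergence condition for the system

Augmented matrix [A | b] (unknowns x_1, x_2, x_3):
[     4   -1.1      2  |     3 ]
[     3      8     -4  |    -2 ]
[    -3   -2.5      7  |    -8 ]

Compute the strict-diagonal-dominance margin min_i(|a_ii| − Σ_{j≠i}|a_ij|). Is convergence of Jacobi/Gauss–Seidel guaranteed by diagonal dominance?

row 1: |4| − (1.1+2) = 0.9
row 2: |8| − (3+4) = 1
row 3: |7| − (3+2.5) = 1.5
minimum over rows = 0.9 → strictly diagonally dominant (convergence guaranteed)

0.9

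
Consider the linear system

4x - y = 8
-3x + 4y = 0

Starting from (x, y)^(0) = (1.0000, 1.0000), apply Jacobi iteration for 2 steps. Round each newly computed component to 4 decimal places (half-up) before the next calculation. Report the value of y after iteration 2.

Iteration 1:
  x = (8 - (-1)·1.0000) / (4) = 2.2500
  y = (0 - (-3)·1.0000) / (4) = 0.7500
Iteration 2:
  x = (8 - (-1)·0.7500) / (4) = 2.1875
  y = (0 - (-3)·2.2500) / (4) = 1.6875

1.6875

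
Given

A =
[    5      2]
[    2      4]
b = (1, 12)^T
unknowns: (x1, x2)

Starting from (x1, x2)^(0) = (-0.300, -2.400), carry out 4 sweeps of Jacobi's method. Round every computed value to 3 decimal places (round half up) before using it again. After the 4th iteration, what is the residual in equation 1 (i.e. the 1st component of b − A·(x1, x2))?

Iteration 1:
  x1 = (1 - (2)·-2.400) / (5) = 1.160
  x2 = (12 - (2)·-0.300) / (4) = 3.150
Iteration 2:
  x1 = (1 - (2)·3.150) / (5) = -1.060
  x2 = (12 - (2)·1.160) / (4) = 2.420
Iteration 3:
  x1 = (1 - (2)·2.420) / (5) = -0.768
  x2 = (12 - (2)·-1.060) / (4) = 3.530
Iteration 4:
  x1 = (1 - (2)·3.530) / (5) = -1.212
  x2 = (12 - (2)·-0.768) / (4) = 3.384
Residual b − A·x = (0.292, 0.888)

0.292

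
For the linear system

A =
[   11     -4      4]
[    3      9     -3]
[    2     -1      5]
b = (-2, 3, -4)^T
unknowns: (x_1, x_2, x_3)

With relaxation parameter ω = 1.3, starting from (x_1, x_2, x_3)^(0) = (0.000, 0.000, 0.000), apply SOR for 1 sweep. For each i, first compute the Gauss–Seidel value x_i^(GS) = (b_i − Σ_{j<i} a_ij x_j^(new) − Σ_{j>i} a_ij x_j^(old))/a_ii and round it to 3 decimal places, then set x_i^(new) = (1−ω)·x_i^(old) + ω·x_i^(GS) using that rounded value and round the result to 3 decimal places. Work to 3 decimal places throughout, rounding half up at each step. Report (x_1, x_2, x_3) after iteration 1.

(-0.237, 0.536, -0.777)

Iteration 1:
  x_1: GS value = (-2 - (-4)·0.000 - (4)·0.000) / (11) = -0.182;  x_1 ← (1−ω)·0.000 + ω·-0.182 = -0.237
  x_2: GS value = (3 - (3)·-0.237 - (-3)·0.000) / (9) = 0.412;  x_2 ← (1−ω)·0.000 + ω·0.412 = 0.536
  x_3: GS value = (-4 - (2)·-0.237 - (-1)·0.536) / (5) = -0.598;  x_3 ← (1−ω)·0.000 + ω·-0.598 = -0.777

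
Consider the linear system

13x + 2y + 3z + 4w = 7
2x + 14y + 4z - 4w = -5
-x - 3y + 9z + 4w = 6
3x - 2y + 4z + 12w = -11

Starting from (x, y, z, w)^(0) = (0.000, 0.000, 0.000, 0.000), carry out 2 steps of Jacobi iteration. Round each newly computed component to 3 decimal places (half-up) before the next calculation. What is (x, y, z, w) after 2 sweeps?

(0.722, -0.887, 1.015, -1.333)

Iteration 1:
  x = (7 - (2)·0.000 - (3)·0.000 - (4)·0.000) / (13) = 0.538
  y = (-5 - (2)·0.000 - (4)·0.000 - (-4)·0.000) / (14) = -0.357
  z = (6 - (-1)·0.000 - (-3)·0.000 - (4)·0.000) / (9) = 0.667
  w = (-11 - (3)·0.000 - (-2)·0.000 - (4)·0.000) / (12) = -0.917
Iteration 2:
  x = (7 - (2)·-0.357 - (3)·0.667 - (4)·-0.917) / (13) = 0.722
  y = (-5 - (2)·0.538 - (4)·0.667 - (-4)·-0.917) / (14) = -0.887
  z = (6 - (-1)·0.538 - (-3)·-0.357 - (4)·-0.917) / (9) = 1.015
  w = (-11 - (3)·0.538 - (-2)·-0.357 - (4)·0.667) / (12) = -1.333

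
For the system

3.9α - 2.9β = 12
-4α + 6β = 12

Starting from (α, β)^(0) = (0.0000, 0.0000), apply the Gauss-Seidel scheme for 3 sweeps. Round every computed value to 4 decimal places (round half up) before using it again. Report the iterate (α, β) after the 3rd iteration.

(7.5828, 7.0552)

Iteration 1:
  α = (12 - (-2.9)·0.0000) / (3.9) = 3.0769
  β = (12 - (-4)·3.0769) / (6) = 4.0513
Iteration 2:
  α = (12 - (-2.9)·4.0513) / (3.9) = 6.0894
  β = (12 - (-4)·6.0894) / (6) = 6.0596
Iteration 3:
  α = (12 - (-2.9)·6.0596) / (3.9) = 7.5828
  β = (12 - (-4)·7.5828) / (6) = 7.0552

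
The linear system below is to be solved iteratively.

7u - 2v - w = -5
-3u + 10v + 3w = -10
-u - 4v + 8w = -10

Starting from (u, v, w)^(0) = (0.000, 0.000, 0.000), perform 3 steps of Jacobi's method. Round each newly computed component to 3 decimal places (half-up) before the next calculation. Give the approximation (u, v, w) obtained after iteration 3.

(-1.217, -0.802, -1.817)

Iteration 1:
  u = (-5 - (-2)·0.000 - (-1)·0.000) / (7) = -0.714
  v = (-10 - (-3)·0.000 - (3)·0.000) / (10) = -1.000
  w = (-10 - (-1)·0.000 - (-4)·0.000) / (8) = -1.250
Iteration 2:
  u = (-5 - (-2)·-1.000 - (-1)·-1.250) / (7) = -1.179
  v = (-10 - (-3)·-0.714 - (3)·-1.250) / (10) = -0.839
  w = (-10 - (-1)·-0.714 - (-4)·-1.000) / (8) = -1.839
Iteration 3:
  u = (-5 - (-2)·-0.839 - (-1)·-1.839) / (7) = -1.217
  v = (-10 - (-3)·-1.179 - (3)·-1.839) / (10) = -0.802
  w = (-10 - (-1)·-1.179 - (-4)·-0.839) / (8) = -1.817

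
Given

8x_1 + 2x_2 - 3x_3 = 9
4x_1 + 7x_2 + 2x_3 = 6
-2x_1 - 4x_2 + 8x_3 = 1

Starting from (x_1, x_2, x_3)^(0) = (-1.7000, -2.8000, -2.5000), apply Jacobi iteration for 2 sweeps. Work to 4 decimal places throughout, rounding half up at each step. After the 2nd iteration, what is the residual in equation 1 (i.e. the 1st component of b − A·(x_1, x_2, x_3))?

Iteration 1:
  x_1 = (9 - (2)·-2.8000 - (-3)·-2.5000) / (8) = 0.8875
  x_2 = (6 - (4)·-1.7000 - (2)·-2.5000) / (7) = 2.5429
  x_3 = (1 - (-2)·-1.7000 - (-4)·-2.8000) / (8) = -1.7000
Iteration 2:
  x_1 = (9 - (2)·2.5429 - (-3)·-1.7000) / (8) = -0.1482
  x_2 = (6 - (4)·0.8875 - (2)·-1.7000) / (7) = 0.8357
  x_3 = (1 - (-2)·0.8875 - (-4)·2.5429) / (8) = 1.6183
Residual b − A·x = (13.3691, -2.4937, -8.9000)

13.3691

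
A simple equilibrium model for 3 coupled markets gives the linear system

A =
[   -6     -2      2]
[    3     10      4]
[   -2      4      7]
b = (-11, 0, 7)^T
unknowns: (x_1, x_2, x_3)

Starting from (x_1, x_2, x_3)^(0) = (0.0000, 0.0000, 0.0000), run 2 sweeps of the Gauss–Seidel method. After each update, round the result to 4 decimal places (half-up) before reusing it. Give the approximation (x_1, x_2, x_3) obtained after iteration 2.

(2.6294, -1.5241, 2.6222)

Iteration 1:
  x_1 = (-11 - (-2)·0.0000 - (2)·0.0000) / (-6) = 1.8333
  x_2 = (0 - (3)·1.8333 - (4)·0.0000) / (10) = -0.5500
  x_3 = (7 - (-2)·1.8333 - (4)·-0.5500) / (7) = 1.8381
Iteration 2:
  x_1 = (-11 - (-2)·-0.5500 - (2)·1.8381) / (-6) = 2.6294
  x_2 = (0 - (3)·2.6294 - (4)·1.8381) / (10) = -1.5241
  x_3 = (7 - (-2)·2.6294 - (4)·-1.5241) / (7) = 2.6222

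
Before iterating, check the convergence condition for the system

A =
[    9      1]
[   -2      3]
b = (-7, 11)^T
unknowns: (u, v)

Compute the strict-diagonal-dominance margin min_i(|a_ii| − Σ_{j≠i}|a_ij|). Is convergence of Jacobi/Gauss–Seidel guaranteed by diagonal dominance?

1

row 1: |9| − (1) = 8
row 2: |3| − (2) = 1
minimum over rows = 1 → strictly diagonally dominant (convergence guaranteed)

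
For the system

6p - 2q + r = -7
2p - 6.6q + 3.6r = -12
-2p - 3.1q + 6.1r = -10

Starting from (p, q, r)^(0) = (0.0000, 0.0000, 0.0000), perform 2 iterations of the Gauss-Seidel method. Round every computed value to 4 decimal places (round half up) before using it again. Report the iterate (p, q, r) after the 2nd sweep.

Iteration 1:
  p = (-7 - (-2)·0.0000 - (1)·0.0000) / (6) = -1.1667
  q = (-12 - (2)·-1.1667 - (3.6)·0.0000) / (-6.6) = 1.4646
  r = (-10 - (-2)·-1.1667 - (-3.1)·1.4646) / (6.1) = -1.2776
Iteration 2:
  p = (-7 - (-2)·1.4646 - (1)·-1.2776) / (6) = -0.4655
  q = (-12 - (2)·-0.4655 - (3.6)·-1.2776) / (-6.6) = 0.9802
  r = (-10 - (-2)·-0.4655 - (-3.1)·0.9802) / (6.1) = -1.2938

(-0.4655, 0.9802, -1.2938)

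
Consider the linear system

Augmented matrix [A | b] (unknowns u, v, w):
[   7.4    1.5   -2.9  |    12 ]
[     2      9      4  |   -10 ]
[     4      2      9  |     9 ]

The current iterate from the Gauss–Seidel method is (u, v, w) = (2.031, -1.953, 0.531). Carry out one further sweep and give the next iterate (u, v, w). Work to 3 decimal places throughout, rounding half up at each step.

One sweep:
  u = (12 - (1.5)·-1.953 - (-2.9)·0.531) / (7.4) = 2.226
  v = (-10 - (2)·2.226 - (4)·0.531) / (9) = -1.842
  w = (9 - (4)·2.226 - (2)·-1.842) / (9) = 0.420

(2.226, -1.842, 0.420)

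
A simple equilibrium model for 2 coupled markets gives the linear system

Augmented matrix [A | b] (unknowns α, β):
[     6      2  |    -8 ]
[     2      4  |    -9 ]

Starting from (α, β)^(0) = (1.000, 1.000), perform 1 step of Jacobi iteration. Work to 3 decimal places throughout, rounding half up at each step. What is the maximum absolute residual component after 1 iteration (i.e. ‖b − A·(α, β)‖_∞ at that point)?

7.502

Iteration 1:
  α = (-8 - (2)·1.000) / (6) = -1.667
  β = (-9 - (2)·1.000) / (4) = -2.750
Residual b − A·x = (7.502, 5.334); ∞-norm = 7.502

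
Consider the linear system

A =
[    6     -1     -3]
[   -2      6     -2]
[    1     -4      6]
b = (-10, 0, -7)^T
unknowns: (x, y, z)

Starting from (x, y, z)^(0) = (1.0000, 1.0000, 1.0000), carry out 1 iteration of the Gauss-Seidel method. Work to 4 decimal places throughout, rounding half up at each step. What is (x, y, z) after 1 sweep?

Iteration 1:
  x = (-10 - (-1)·1.0000 - (-3)·1.0000) / (6) = -1.0000
  y = (0 - (-2)·-1.0000 - (-2)·1.0000) / (6) = 0.0000
  z = (-7 - (1)·-1.0000 - (-4)·0.0000) / (6) = -1.0000

(-1.0000, 0.0000, -1.0000)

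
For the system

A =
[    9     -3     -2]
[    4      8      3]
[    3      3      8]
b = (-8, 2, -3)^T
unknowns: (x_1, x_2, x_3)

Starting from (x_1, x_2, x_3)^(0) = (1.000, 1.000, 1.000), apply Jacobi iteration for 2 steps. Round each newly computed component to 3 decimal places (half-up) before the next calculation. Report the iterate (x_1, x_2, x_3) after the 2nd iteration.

Iteration 1:
  x_1 = (-8 - (-3)·1.000 - (-2)·1.000) / (9) = -0.333
  x_2 = (2 - (4)·1.000 - (3)·1.000) / (8) = -0.625
  x_3 = (-3 - (3)·1.000 - (3)·1.000) / (8) = -1.125
Iteration 2:
  x_1 = (-8 - (-3)·-0.625 - (-2)·-1.125) / (9) = -1.347
  x_2 = (2 - (4)·-0.333 - (3)·-1.125) / (8) = 0.838
  x_3 = (-3 - (3)·-0.333 - (3)·-0.625) / (8) = -0.016

(-1.347, 0.838, -0.016)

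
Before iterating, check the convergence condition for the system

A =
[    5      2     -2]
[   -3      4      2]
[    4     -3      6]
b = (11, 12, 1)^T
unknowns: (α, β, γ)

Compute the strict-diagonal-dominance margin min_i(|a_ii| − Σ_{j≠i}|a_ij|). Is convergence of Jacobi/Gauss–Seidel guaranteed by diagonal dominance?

row 1: |5| − (2+2) = 1
row 2: |4| − (3+2) = -1
row 3: |6| − (4+3) = -1
minimum over rows = -1 → not strictly diagonally dominant

-1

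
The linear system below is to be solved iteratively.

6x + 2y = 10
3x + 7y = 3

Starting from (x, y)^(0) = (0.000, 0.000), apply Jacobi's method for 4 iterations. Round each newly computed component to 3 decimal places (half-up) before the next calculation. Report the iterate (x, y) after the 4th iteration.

Iteration 1:
  x = (10 - (2)·0.000) / (6) = 1.667
  y = (3 - (3)·0.000) / (7) = 0.429
Iteration 2:
  x = (10 - (2)·0.429) / (6) = 1.524
  y = (3 - (3)·1.667) / (7) = -0.286
Iteration 3:
  x = (10 - (2)·-0.286) / (6) = 1.762
  y = (3 - (3)·1.524) / (7) = -0.225
Iteration 4:
  x = (10 - (2)·-0.225) / (6) = 1.742
  y = (3 - (3)·1.762) / (7) = -0.327

(1.742, -0.327)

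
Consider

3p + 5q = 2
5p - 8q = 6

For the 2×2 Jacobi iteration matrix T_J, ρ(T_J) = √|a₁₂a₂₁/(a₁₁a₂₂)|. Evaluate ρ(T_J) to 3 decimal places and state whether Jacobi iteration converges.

a₁₂a₂₁/(a₁₁a₂₂) = (5)·(5) / ((3)·(-8)) = -1.041667
ρ = √|-1.041667| = √1.041667 = 1.021
ρ > 1, so Jacobi diverges

1.021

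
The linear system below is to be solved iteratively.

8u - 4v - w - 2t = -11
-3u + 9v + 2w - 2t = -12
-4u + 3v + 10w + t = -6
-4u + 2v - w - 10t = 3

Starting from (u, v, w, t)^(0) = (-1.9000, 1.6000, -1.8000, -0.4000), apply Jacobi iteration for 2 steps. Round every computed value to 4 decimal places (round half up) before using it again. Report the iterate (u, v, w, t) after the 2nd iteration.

(-2.1878, -1.0200, -0.5593, -0.0911)

Iteration 1:
  u = (-11 - (-4)·1.6000 - (-1)·-1.8000 - (-2)·-0.4000) / (8) = -0.9000
  v = (-12 - (-3)·-1.9000 - (2)·-1.8000 - (-2)·-0.4000) / (9) = -1.6556
  w = (-6 - (-4)·-1.9000 - (3)·1.6000 - (1)·-0.4000) / (10) = -1.8000
  t = (3 - (-4)·-1.9000 - (2)·1.6000 - (-1)·-1.8000) / (-10) = 0.9600
Iteration 2:
  u = (-11 - (-4)·-1.6556 - (-1)·-1.8000 - (-2)·0.9600) / (8) = -2.1878
  v = (-12 - (-3)·-0.9000 - (2)·-1.8000 - (-2)·0.9600) / (9) = -1.0200
  w = (-6 - (-4)·-0.9000 - (3)·-1.6556 - (1)·0.9600) / (10) = -0.5593
  t = (3 - (-4)·-0.9000 - (2)·-1.6556 - (-1)·-1.8000) / (-10) = -0.0911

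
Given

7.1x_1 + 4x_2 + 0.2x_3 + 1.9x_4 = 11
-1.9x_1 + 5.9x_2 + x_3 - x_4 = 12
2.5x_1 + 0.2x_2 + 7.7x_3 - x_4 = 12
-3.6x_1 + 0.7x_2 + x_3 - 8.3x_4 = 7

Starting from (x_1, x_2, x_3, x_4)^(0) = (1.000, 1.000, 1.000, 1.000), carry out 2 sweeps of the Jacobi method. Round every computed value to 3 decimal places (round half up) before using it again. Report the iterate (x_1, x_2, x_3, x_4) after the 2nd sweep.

Iteration 1:
  x_1 = (11 - (4)·1.000 - (0.2)·1.000 - (1.9)·1.000) / (7.1) = 0.690
  x_2 = (12 - (-1.9)·1.000 - (1)·1.000 - (-1)·1.000) / (5.9) = 2.356
  x_3 = (12 - (2.5)·1.000 - (0.2)·1.000 - (-1)·1.000) / (7.7) = 1.338
  x_4 = (7 - (-3.6)·1.000 - (0.7)·1.000 - (1)·1.000) / (-8.3) = -1.072
Iteration 2:
  x_1 = (11 - (4)·2.356 - (0.2)·1.338 - (1.9)·-1.072) / (7.1) = 0.471
  x_2 = (12 - (-1.9)·0.690 - (1)·1.338 - (-1)·-1.072) / (5.9) = 1.848
  x_3 = (12 - (2.5)·0.690 - (0.2)·2.356 - (-1)·-1.072) / (7.7) = 1.134
  x_4 = (7 - (-3.6)·0.690 - (0.7)·2.356 - (1)·1.338) / (-8.3) = -0.783

(0.471, 1.848, 1.134, -0.783)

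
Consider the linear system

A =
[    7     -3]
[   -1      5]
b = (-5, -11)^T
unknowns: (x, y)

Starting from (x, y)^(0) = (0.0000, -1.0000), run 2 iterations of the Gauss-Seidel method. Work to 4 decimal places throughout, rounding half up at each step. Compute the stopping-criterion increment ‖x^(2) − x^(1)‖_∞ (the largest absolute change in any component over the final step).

0.6122

Iteration 1:
  x = (-5 - (-3)·-1.0000) / (7) = -1.1429
  y = (-11 - (-1)·-1.1429) / (5) = -2.4286
Iteration 2:
  x = (-5 - (-3)·-2.4286) / (7) = -1.7551
  y = (-11 - (-1)·-1.7551) / (5) = -2.5510
Change: (-0.6122, -0.1224) → max |·| = 0.6122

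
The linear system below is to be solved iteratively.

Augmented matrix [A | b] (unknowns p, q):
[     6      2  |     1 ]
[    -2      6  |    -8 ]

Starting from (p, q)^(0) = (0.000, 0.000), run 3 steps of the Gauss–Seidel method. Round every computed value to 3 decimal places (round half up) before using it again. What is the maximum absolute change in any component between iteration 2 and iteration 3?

Iteration 1:
  p = (1 - (2)·0.000) / (6) = 0.167
  q = (-8 - (-2)·0.167) / (6) = -1.278
Iteration 2:
  p = (1 - (2)·-1.278) / (6) = 0.593
  q = (-8 - (-2)·0.593) / (6) = -1.136
Iteration 3:
  p = (1 - (2)·-1.136) / (6) = 0.545
  q = (-8 - (-2)·0.545) / (6) = -1.152
Change: (-0.048, -0.016) → max |·| = 0.048

0.048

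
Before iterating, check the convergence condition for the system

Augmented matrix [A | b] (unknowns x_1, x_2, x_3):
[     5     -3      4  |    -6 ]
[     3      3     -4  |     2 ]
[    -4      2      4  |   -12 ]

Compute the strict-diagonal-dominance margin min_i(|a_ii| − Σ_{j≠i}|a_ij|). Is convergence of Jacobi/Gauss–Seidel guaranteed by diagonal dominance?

row 1: |5| − (3+4) = -2
row 2: |3| − (3+4) = -4
row 3: |4| − (4+2) = -2
minimum over rows = -4 → not strictly diagonally dominant

-4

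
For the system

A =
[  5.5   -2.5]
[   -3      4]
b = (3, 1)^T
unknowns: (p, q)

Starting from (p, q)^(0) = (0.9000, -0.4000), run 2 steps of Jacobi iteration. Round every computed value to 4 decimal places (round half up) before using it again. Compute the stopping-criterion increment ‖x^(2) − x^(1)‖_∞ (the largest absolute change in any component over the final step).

Iteration 1:
  p = (3 - (-2.5)·-0.4000) / (5.5) = 0.3636
  q = (1 - (-3)·0.9000) / (4) = 0.9250
Iteration 2:
  p = (3 - (-2.5)·0.9250) / (5.5) = 0.9659
  q = (1 - (-3)·0.3636) / (4) = 0.5227
Change: (0.6023, -0.4023) → max |·| = 0.6023

0.6023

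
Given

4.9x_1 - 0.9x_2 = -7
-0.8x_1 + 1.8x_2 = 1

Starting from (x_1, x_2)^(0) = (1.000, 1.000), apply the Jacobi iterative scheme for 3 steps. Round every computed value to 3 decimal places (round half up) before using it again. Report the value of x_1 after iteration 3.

-1.428

Iteration 1:
  x_1 = (-7 - (-0.9)·1.000) / (4.9) = -1.245
  x_2 = (1 - (-0.8)·1.000) / (1.8) = 1.000
Iteration 2:
  x_1 = (-7 - (-0.9)·1.000) / (4.9) = -1.245
  x_2 = (1 - (-0.8)·-1.245) / (1.8) = 0.002
Iteration 3:
  x_1 = (-7 - (-0.9)·0.002) / (4.9) = -1.428
  x_2 = (1 - (-0.8)·-1.245) / (1.8) = 0.002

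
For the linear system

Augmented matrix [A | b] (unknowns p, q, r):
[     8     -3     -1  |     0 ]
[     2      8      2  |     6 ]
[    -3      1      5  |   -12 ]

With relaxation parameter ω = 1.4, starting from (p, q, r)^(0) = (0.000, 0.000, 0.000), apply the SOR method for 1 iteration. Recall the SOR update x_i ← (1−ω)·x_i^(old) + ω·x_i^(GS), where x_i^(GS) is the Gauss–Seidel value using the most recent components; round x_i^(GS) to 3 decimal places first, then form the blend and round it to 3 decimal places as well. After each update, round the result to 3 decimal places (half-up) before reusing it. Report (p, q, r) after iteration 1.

(0.000, 1.050, -3.654)

Iteration 1:
  p: GS value = (0 - (-3)·0.000 - (-1)·0.000) / (8) = 0.000;  p ← (1−ω)·0.000 + ω·0.000 = 0.000
  q: GS value = (6 - (2)·0.000 - (2)·0.000) / (8) = 0.750;  q ← (1−ω)·0.000 + ω·0.750 = 1.050
  r: GS value = (-12 - (-3)·0.000 - (1)·1.050) / (5) = -2.610;  r ← (1−ω)·0.000 + ω·-2.610 = -3.654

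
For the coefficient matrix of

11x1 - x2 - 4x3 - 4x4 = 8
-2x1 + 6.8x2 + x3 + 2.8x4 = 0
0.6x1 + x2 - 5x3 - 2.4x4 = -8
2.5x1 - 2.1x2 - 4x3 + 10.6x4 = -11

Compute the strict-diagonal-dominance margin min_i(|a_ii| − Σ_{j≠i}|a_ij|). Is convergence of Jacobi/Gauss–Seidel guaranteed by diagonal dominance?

row 1: |11| − (1+4+4) = 2
row 2: |6.8| − (2+1+2.8) = 1
row 3: |-5| − (0.6+1+2.4) = 1
row 4: |10.6| − (2.5+2.1+4) = 2
minimum over rows = 1 → strictly diagonally dominant (convergence guaranteed)

1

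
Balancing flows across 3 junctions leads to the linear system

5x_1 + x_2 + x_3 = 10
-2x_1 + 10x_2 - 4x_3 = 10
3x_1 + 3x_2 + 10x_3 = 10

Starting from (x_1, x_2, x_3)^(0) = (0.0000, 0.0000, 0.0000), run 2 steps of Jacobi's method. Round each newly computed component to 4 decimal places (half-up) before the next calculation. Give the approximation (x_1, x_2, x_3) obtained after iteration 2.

Iteration 1:
  x_1 = (10 - (1)·0.0000 - (1)·0.0000) / (5) = 2.0000
  x_2 = (10 - (-2)·0.0000 - (-4)·0.0000) / (10) = 1.0000
  x_3 = (10 - (3)·0.0000 - (3)·0.0000) / (10) = 1.0000
Iteration 2:
  x_1 = (10 - (1)·1.0000 - (1)·1.0000) / (5) = 1.6000
  x_2 = (10 - (-2)·2.0000 - (-4)·1.0000) / (10) = 1.8000
  x_3 = (10 - (3)·2.0000 - (3)·1.0000) / (10) = 0.1000

(1.6000, 1.8000, 0.1000)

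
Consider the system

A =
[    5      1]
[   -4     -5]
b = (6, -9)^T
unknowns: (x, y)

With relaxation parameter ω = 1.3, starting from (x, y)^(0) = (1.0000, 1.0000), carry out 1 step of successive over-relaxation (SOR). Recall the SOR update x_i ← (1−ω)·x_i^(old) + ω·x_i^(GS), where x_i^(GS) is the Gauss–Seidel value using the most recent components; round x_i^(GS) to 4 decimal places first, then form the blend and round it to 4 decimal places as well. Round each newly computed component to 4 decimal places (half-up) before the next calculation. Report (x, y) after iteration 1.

(1.0000, 1.0000)

Iteration 1:
  x: GS value = (6 - (1)·1.0000) / (5) = 1.0000;  x ← (1−ω)·1.0000 + ω·1.0000 = 1.0000
  y: GS value = (-9 - (-4)·1.0000) / (-5) = 1.0000;  y ← (1−ω)·1.0000 + ω·1.0000 = 1.0000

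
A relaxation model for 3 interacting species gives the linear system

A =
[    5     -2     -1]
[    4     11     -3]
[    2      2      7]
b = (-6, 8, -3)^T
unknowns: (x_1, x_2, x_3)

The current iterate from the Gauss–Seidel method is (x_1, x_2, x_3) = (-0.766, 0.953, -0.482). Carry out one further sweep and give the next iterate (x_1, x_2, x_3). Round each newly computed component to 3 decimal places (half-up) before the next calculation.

(-0.915, 0.929, -0.433)

One sweep:
  x_1 = (-6 - (-2)·0.953 - (-1)·-0.482) / (5) = -0.915
  x_2 = (8 - (4)·-0.915 - (-3)·-0.482) / (11) = 0.929
  x_3 = (-3 - (2)·-0.915 - (2)·0.929) / (7) = -0.433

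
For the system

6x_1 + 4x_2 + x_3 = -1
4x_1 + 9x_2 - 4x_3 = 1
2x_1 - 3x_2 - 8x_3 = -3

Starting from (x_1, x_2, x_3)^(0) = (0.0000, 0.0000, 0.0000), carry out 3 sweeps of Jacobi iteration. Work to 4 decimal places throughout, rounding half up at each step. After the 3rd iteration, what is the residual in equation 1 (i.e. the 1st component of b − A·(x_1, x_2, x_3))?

0.0302

Iteration 1:
  x_1 = (-1 - (4)·0.0000 - (1)·0.0000) / (6) = -0.1667
  x_2 = (1 - (4)·0.0000 - (-4)·0.0000) / (9) = 0.1111
  x_3 = (-3 - (2)·0.0000 - (-3)·0.0000) / (-8) = 0.3750
Iteration 2:
  x_1 = (-1 - (4)·0.1111 - (1)·0.3750) / (6) = -0.3032
  x_2 = (1 - (4)·-0.1667 - (-4)·0.3750) / (9) = 0.3519
  x_3 = (-3 - (2)·-0.1667 - (-3)·0.1111) / (-8) = 0.2917
Iteration 3:
  x_1 = (-1 - (4)·0.3519 - (1)·0.2917) / (6) = -0.4499
  x_2 = (1 - (4)·-0.3032 - (-4)·0.2917) / (9) = 0.3755
  x_3 = (-3 - (2)·-0.3032 - (-3)·0.3519) / (-8) = 0.1672
Residual b − A·x = (0.0302, 0.0889, 0.3639)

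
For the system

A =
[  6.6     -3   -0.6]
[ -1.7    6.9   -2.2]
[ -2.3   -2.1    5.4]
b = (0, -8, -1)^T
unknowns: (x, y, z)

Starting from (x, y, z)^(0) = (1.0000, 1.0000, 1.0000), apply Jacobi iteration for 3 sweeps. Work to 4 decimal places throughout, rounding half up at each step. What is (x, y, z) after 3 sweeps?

(-0.3914, -1.2705, -0.5964)

Iteration 1:
  x = (0 - (-3)·1.0000 - (-0.6)·1.0000) / (6.6) = 0.5455
  y = (-8 - (-1.7)·1.0000 - (-2.2)·1.0000) / (6.9) = -0.5942
  z = (-1 - (-2.3)·1.0000 - (-2.1)·1.0000) / (5.4) = 0.6296
Iteration 2:
  x = (0 - (-3)·-0.5942 - (-0.6)·0.6296) / (6.6) = -0.2129
  y = (-8 - (-1.7)·0.5455 - (-2.2)·0.6296) / (6.9) = -0.8243
  z = (-1 - (-2.3)·0.5455 - (-2.1)·-0.5942) / (5.4) = -0.1839
Iteration 3:
  x = (0 - (-3)·-0.8243 - (-0.6)·-0.1839) / (6.6) = -0.3914
  y = (-8 - (-1.7)·-0.2129 - (-2.2)·-0.1839) / (6.9) = -1.2705
  z = (-1 - (-2.3)·-0.2129 - (-2.1)·-0.8243) / (5.4) = -0.5964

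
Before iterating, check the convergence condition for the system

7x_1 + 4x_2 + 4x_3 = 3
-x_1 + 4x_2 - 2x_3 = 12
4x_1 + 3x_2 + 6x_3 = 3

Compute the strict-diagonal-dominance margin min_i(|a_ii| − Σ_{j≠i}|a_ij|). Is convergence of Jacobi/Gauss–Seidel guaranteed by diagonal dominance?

-1

row 1: |7| − (4+4) = -1
row 2: |4| − (1+2) = 1
row 3: |6| − (4+3) = -1
minimum over rows = -1 → not strictly diagonally dominant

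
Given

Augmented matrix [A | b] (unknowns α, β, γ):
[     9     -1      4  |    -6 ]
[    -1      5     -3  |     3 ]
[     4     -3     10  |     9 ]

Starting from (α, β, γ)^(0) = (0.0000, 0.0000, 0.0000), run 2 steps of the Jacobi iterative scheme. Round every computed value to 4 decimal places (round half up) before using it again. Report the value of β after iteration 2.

Iteration 1:
  α = (-6 - (-1)·0.0000 - (4)·0.0000) / (9) = -0.6667
  β = (3 - (-1)·0.0000 - (-3)·0.0000) / (5) = 0.6000
  γ = (9 - (4)·0.0000 - (-3)·0.0000) / (10) = 0.9000
Iteration 2:
  α = (-6 - (-1)·0.6000 - (4)·0.9000) / (9) = -1.0000
  β = (3 - (-1)·-0.6667 - (-3)·0.9000) / (5) = 1.0067
  γ = (9 - (4)·-0.6667 - (-3)·0.6000) / (10) = 1.3467

1.0067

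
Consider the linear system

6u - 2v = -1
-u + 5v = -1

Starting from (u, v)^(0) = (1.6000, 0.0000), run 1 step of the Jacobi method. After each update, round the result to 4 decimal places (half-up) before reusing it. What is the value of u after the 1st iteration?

-0.1667

Iteration 1:
  u = (-1 - (-2)·0.0000) / (6) = -0.1667
  v = (-1 - (-1)·1.6000) / (5) = 0.1200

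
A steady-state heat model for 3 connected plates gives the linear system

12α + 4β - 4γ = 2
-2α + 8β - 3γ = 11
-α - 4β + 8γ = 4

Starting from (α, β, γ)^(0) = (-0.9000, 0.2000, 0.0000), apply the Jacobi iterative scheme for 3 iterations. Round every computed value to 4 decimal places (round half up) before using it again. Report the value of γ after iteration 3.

Iteration 1:
  α = (2 - (4)·0.2000 - (-4)·0.0000) / (12) = 0.1000
  β = (11 - (-2)·-0.9000 - (-3)·0.0000) / (8) = 1.1500
  γ = (4 - (-1)·-0.9000 - (-4)·0.2000) / (8) = 0.4875
Iteration 2:
  α = (2 - (4)·1.1500 - (-4)·0.4875) / (12) = -0.0542
  β = (11 - (-2)·0.1000 - (-3)·0.4875) / (8) = 1.5828
  γ = (4 - (-1)·0.1000 - (-4)·1.1500) / (8) = 1.0875
Iteration 3:
  α = (2 - (4)·1.5828 - (-4)·1.0875) / (12) = 0.0016
  β = (11 - (-2)·-0.0542 - (-3)·1.0875) / (8) = 1.7693
  γ = (4 - (-1)·-0.0542 - (-4)·1.5828) / (8) = 1.2846

1.2846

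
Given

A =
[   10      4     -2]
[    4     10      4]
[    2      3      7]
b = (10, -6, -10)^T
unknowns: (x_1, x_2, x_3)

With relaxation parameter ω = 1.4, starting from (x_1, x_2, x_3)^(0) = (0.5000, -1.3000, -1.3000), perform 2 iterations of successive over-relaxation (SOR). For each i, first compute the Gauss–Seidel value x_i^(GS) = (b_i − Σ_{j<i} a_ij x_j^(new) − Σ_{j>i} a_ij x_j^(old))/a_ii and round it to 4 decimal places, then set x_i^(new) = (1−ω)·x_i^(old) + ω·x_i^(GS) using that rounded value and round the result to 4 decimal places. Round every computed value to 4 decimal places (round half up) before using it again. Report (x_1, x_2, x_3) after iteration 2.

Iteration 1:
  x_1: GS value = (10 - (4)·-1.3000 - (-2)·-1.3000) / (10) = 1.2600;  x_1 ← (1−ω)·0.5000 + ω·1.2600 = 1.5640
  x_2: GS value = (-6 - (4)·1.5640 - (4)·-1.3000) / (10) = -0.7056;  x_2 ← (1−ω)·-1.3000 + ω·-0.7056 = -0.4678
  x_3: GS value = (-10 - (2)·1.5640 - (3)·-0.4678) / (7) = -1.6749;  x_3 ← (1−ω)·-1.3000 + ω·-1.6749 = -1.8249
Iteration 2:
  x_1: GS value = (10 - (4)·-0.4678 - (-2)·-1.8249) / (10) = 0.8221;  x_1 ← (1−ω)·1.5640 + ω·0.8221 = 0.5253
  x_2: GS value = (-6 - (4)·0.5253 - (4)·-1.8249) / (10) = -0.0802;  x_2 ← (1−ω)·-0.4678 + ω·-0.0802 = 0.0748
  x_3: GS value = (-10 - (2)·0.5253 - (3)·0.0748) / (7) = -1.6107;  x_3 ← (1−ω)·-1.8249 + ω·-1.6107 = -1.5250

(0.5253, 0.0748, -1.5250)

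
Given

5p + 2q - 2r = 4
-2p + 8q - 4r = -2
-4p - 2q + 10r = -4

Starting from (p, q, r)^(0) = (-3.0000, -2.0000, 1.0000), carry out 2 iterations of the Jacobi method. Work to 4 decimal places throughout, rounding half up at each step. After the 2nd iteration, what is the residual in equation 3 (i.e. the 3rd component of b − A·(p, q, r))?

Iteration 1:
  p = (4 - (2)·-2.0000 - (-2)·1.0000) / (5) = 2.0000
  q = (-2 - (-2)·-3.0000 - (-4)·1.0000) / (8) = -0.5000
  r = (-4 - (-4)·-3.0000 - (-2)·-2.0000) / (10) = -2.0000
Iteration 2:
  p = (4 - (2)·-0.5000 - (-2)·-2.0000) / (5) = 0.2000
  q = (-2 - (-2)·2.0000 - (-4)·-2.0000) / (8) = -0.7500
  r = (-4 - (-4)·2.0000 - (-2)·-0.5000) / (10) = 0.3000
Residual b − A·x = (5.1000, 5.6000, -7.7000)

-7.7000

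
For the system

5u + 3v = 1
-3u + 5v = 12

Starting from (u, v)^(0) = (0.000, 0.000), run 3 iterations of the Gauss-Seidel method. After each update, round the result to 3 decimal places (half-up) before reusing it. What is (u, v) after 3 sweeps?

(-0.768, 1.939)

Iteration 1:
  u = (1 - (3)·0.000) / (5) = 0.200
  v = (12 - (-3)·0.200) / (5) = 2.520
Iteration 2:
  u = (1 - (3)·2.520) / (5) = -1.312
  v = (12 - (-3)·-1.312) / (5) = 1.613
Iteration 3:
  u = (1 - (3)·1.613) / (5) = -0.768
  v = (12 - (-3)·-0.768) / (5) = 1.939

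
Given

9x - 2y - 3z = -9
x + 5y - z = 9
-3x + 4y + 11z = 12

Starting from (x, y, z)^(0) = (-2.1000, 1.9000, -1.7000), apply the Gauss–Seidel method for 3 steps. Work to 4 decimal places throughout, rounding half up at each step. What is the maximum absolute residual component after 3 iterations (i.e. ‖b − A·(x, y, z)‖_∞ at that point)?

Iteration 1:
  x = (-9 - (-2)·1.9000 - (-3)·-1.7000) / (9) = -1.1444
  y = (9 - (1)·-1.1444 - (-1)·-1.7000) / (5) = 1.6889
  z = (12 - (-3)·-1.1444 - (4)·1.6889) / (11) = 0.1647
Iteration 2:
  x = (-9 - (-2)·1.6889 - (-3)·0.1647) / (9) = -0.5698
  y = (9 - (1)·-0.5698 - (-1)·0.1647) / (5) = 1.9469
  z = (12 - (-3)·-0.5698 - (4)·1.9469) / (11) = 0.2275
Iteration 3:
  x = (-9 - (-2)·1.9469 - (-3)·0.2275) / (9) = -0.4915
  y = (9 - (1)·-0.4915 - (-1)·0.2275) / (5) = 1.9438
  z = (12 - (-3)·-0.4915 - (4)·1.9438) / (11) = 0.2500
Residual b − A·x = (0.0611, 0.0225, 0.0003); ∞-norm = 0.0611

0.0611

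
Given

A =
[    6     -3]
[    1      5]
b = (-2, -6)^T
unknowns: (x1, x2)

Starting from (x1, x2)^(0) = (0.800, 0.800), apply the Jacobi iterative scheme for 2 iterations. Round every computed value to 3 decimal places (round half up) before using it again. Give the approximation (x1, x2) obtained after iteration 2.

(-1.013, -1.213)

Iteration 1:
  x1 = (-2 - (-3)·0.800) / (6) = 0.067
  x2 = (-6 - (1)·0.800) / (5) = -1.360
Iteration 2:
  x1 = (-2 - (-3)·-1.360) / (6) = -1.013
  x2 = (-6 - (1)·0.067) / (5) = -1.213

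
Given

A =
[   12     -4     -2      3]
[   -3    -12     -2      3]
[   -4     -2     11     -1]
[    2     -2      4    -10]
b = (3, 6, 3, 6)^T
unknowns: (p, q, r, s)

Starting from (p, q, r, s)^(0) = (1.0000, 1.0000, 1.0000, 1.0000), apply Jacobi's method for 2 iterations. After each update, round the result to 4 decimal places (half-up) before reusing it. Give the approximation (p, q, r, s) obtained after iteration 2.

(0.2293, -0.8265, 0.3151, -0.0030)

Iteration 1:
  p = (3 - (-4)·1.0000 - (-2)·1.0000 - (3)·1.0000) / (12) = 0.5000
  q = (6 - (-3)·1.0000 - (-2)·1.0000 - (3)·1.0000) / (-12) = -0.6667
  r = (3 - (-4)·1.0000 - (-2)·1.0000 - (-1)·1.0000) / (11) = 0.9091
  s = (6 - (2)·1.0000 - (-2)·1.0000 - (4)·1.0000) / (-10) = -0.2000
Iteration 2:
  p = (3 - (-4)·-0.6667 - (-2)·0.9091 - (3)·-0.2000) / (12) = 0.2293
  q = (6 - (-3)·0.5000 - (-2)·0.9091 - (3)·-0.2000) / (-12) = -0.8265
  r = (3 - (-4)·0.5000 - (-2)·-0.6667 - (-1)·-0.2000) / (11) = 0.3151
  s = (6 - (2)·0.5000 - (-2)·-0.6667 - (4)·0.9091) / (-10) = -0.0030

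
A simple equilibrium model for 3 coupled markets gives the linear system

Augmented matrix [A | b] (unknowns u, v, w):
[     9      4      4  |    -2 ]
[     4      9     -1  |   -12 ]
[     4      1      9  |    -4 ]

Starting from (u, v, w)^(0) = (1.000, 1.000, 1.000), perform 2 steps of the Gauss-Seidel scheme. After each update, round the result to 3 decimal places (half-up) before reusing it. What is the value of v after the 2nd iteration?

-1.338

Iteration 1:
  u = (-2 - (4)·1.000 - (4)·1.000) / (9) = -1.111
  v = (-12 - (4)·-1.111 - (-1)·1.000) / (9) = -0.728
  w = (-4 - (4)·-1.111 - (1)·-0.728) / (9) = 0.130
Iteration 2:
  u = (-2 - (4)·-0.728 - (4)·0.130) / (9) = 0.044
  v = (-12 - (4)·0.044 - (-1)·0.130) / (9) = -1.338
  w = (-4 - (4)·0.044 - (1)·-1.338) / (9) = -0.315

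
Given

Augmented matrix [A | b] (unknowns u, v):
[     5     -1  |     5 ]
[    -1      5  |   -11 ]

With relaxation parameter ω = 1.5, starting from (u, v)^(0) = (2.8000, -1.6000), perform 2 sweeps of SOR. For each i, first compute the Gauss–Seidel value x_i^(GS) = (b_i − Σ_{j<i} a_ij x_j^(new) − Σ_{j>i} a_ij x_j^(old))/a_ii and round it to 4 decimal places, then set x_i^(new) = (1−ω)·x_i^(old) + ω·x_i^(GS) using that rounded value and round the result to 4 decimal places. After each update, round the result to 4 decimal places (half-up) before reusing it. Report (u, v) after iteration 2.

(0.9058, -1.7212)

Iteration 1:
  u: GS value = (5 - (-1)·-1.6000) / (5) = 0.6800;  u ← (1−ω)·2.8000 + ω·0.6800 = -0.3800
  v: GS value = (-11 - (-1)·-0.3800) / (5) = -2.2760;  v ← (1−ω)·-1.6000 + ω·-2.2760 = -2.6140
Iteration 2:
  u: GS value = (5 - (-1)·-2.6140) / (5) = 0.4772;  u ← (1−ω)·-0.3800 + ω·0.4772 = 0.9058
  v: GS value = (-11 - (-1)·0.9058) / (5) = -2.0188;  v ← (1−ω)·-2.6140 + ω·-2.0188 = -1.7212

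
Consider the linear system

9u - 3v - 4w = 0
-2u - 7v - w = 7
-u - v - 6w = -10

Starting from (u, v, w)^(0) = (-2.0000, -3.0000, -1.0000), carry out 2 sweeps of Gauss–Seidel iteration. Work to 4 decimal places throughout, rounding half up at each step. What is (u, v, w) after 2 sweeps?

(0.7325, -1.4924, 1.7933)

Iteration 1:
  u = (0 - (-3)·-3.0000 - (-4)·-1.0000) / (9) = -1.4444
  v = (7 - (-2)·-1.4444 - (-1)·-1.0000) / (-7) = -0.4445
  w = (-10 - (-1)·-1.4444 - (-1)·-0.4445) / (-6) = 1.9815
Iteration 2:
  u = (0 - (-3)·-0.4445 - (-4)·1.9815) / (9) = 0.7325
  v = (7 - (-2)·0.7325 - (-1)·1.9815) / (-7) = -1.4924
  w = (-10 - (-1)·0.7325 - (-1)·-1.4924) / (-6) = 1.7933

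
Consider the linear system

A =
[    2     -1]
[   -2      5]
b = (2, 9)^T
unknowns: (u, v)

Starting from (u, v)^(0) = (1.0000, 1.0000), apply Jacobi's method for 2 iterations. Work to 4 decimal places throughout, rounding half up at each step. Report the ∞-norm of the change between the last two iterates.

0.6000

Iteration 1:
  u = (2 - (-1)·1.0000) / (2) = 1.5000
  v = (9 - (-2)·1.0000) / (5) = 2.2000
Iteration 2:
  u = (2 - (-1)·2.2000) / (2) = 2.1000
  v = (9 - (-2)·1.5000) / (5) = 2.4000
Change: (0.6000, 0.2000) → max |·| = 0.6000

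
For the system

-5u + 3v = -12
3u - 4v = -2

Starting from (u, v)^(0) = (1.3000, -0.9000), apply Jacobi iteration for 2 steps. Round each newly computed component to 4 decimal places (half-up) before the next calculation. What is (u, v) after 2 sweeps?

Iteration 1:
  u = (-12 - (3)·-0.9000) / (-5) = 1.8600
  v = (-2 - (3)·1.3000) / (-4) = 1.4750
Iteration 2:
  u = (-12 - (3)·1.4750) / (-5) = 3.2850
  v = (-2 - (3)·1.8600) / (-4) = 1.8950

(3.2850, 1.8950)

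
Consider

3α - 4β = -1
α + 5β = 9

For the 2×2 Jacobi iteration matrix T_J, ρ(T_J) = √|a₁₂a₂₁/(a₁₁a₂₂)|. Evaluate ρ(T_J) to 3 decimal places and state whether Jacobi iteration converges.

a₁₂a₂₁/(a₁₁a₂₂) = (-4)·(1) / ((3)·(5)) = -0.266667
ρ = √|-0.266667| = √0.266667 = 0.516
ρ < 1, so Jacobi converges

0.516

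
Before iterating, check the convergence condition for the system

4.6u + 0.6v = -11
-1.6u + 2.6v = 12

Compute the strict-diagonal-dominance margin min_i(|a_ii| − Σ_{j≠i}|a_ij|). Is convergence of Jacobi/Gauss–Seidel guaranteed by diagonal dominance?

row 1: |4.6| − (0.6) = 4
row 2: |2.6| − (1.6) = 1
minimum over rows = 1 → strictly diagonally dominant (convergence guaranteed)

1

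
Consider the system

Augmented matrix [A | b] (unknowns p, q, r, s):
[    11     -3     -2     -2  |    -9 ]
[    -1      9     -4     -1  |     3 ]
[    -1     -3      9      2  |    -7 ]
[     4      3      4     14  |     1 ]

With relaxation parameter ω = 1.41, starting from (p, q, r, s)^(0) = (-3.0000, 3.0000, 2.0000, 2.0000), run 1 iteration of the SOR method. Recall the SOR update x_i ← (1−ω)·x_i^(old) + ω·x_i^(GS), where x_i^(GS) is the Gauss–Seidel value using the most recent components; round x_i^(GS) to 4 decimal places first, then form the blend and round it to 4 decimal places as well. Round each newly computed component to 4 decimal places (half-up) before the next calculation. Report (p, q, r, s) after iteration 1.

(2.2555, 1.1601, -1.6447, -1.3159)

Iteration 1:
  p: GS value = (-9 - (-3)·3.0000 - (-2)·2.0000 - (-2)·2.0000) / (11) = 0.7273;  p ← (1−ω)·-3.0000 + ω·0.7273 = 2.2555
  q: GS value = (3 - (-1)·2.2555 - (-4)·2.0000 - (-1)·2.0000) / (9) = 1.6951;  q ← (1−ω)·3.0000 + ω·1.6951 = 1.1601
  r: GS value = (-7 - (-1)·2.2555 - (-3)·1.1601 - (2)·2.0000) / (9) = -0.5849;  r ← (1−ω)·2.0000 + ω·-0.5849 = -1.6447
  s: GS value = (1 - (4)·2.2555 - (3)·1.1601 - (4)·-1.6447) / (14) = -0.3517;  s ← (1−ω)·2.0000 + ω·-0.3517 = -1.3159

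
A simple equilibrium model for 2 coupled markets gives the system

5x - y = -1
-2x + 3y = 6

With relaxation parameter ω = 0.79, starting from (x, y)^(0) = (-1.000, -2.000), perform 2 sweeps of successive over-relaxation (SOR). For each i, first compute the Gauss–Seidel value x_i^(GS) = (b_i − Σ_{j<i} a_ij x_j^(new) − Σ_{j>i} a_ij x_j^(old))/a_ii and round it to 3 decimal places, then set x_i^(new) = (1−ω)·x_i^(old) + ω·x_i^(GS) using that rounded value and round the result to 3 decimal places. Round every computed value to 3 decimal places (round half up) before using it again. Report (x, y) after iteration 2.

(-0.175, 1.656)

Iteration 1:
  x: GS value = (-1 - (-1)·-2.000) / (5) = -0.600;  x ← (1−ω)·-1.000 + ω·-0.600 = -0.684
  y: GS value = (6 - (-2)·-0.684) / (3) = 1.544;  y ← (1−ω)·-2.000 + ω·1.544 = 0.800
Iteration 2:
  x: GS value = (-1 - (-1)·0.800) / (5) = -0.040;  x ← (1−ω)·-0.684 + ω·-0.040 = -0.175
  y: GS value = (6 - (-2)·-0.175) / (3) = 1.883;  y ← (1−ω)·0.800 + ω·1.883 = 1.656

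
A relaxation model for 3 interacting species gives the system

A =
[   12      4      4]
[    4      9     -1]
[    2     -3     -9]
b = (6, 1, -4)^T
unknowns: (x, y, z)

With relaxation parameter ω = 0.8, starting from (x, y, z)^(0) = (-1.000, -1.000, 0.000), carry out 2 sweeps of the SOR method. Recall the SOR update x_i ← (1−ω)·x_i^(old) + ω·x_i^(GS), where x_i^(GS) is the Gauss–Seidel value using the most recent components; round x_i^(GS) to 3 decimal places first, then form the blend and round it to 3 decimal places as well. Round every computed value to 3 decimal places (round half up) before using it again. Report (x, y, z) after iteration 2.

Iteration 1:
  x: GS value = (6 - (4)·-1.000 - (4)·0.000) / (12) = 0.833;  x ← (1−ω)·-1.000 + ω·0.833 = 0.466
  y: GS value = (1 - (4)·0.466 - (-1)·0.000) / (9) = -0.096;  y ← (1−ω)·-1.000 + ω·-0.096 = -0.277
  z: GS value = (-4 - (2)·0.466 - (-3)·-0.277) / (-9) = 0.640;  z ← (1−ω)·0.000 + ω·0.640 = 0.512
Iteration 2:
  x: GS value = (6 - (4)·-0.277 - (4)·0.512) / (12) = 0.422;  x ← (1−ω)·0.466 + ω·0.422 = 0.431
  y: GS value = (1 - (4)·0.431 - (-1)·0.512) / (9) = -0.024;  y ← (1−ω)·-0.277 + ω·-0.024 = -0.075
  z: GS value = (-4 - (2)·0.431 - (-3)·-0.075) / (-9) = 0.565;  z ← (1−ω)·0.512 + ω·0.565 = 0.554

(0.431, -0.075, 0.554)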